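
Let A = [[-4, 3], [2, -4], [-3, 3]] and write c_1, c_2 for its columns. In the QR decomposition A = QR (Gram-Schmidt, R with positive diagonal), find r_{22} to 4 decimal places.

r_{22} = 2.2361

c_1 = (-4, 2, -3); ‖c_1‖ = 5.3852, so e_1 = (-0.7428, 0.3714, -0.5571).
e_1·c_2 = (-0.7428)·3 + 0.3714·(-4) + (-0.5571)·3 = -5.3852.
u_2 = c_2 + 5.3852·e_1 = (-1.0000, -2.0000, 0.0000).
r_{22} = ‖u_2‖ = 2.2361.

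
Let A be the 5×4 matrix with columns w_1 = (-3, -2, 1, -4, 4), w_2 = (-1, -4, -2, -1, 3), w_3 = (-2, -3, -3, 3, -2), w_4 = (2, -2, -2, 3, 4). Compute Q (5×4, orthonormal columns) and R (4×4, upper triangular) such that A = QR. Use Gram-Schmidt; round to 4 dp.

Q = [[-0.4423, 0.1511, -0.8379, -0.2141], [-0.2949, -0.6981, -0.1604, 0.2448], [0.1474, -0.6095, -0.0706, 0.1868], [-0.5898, 0.2813, 0.2260, 0.6966], [0.5898, 0.1980, -0.4649, 0.6117]], R = [[6.7823, 3.6860, -1.6219, 0.0000], [0.0000, 4.1729, 4.0687, 4.5532], [0.0000, 0.0000, 3.9768, -2.3953], [0.0000, 0.0000, 0.0000, 3.2452]]

w_1 = (-3, -2, 1, -4, 4); ‖w_1‖ = 6.7823, so q_1 = (-0.4423, -0.2949, 0.1474, -0.5898, 0.5898).
q_1·w_2 = (-0.4423)·(-1) + (-0.2949)·(-4) + 0.1474·(-2) + (-0.5898)·(-1) + 0.5898·3 = 3.6860.
u_2 = w_2 − 3.6860·q_1 = (0.6304, -2.9130, -2.5435, 1.1739, 0.8261).
‖u_2‖ = 4.1729, so q_2 = (0.1511, -0.6981, -0.6095, 0.2813, 0.1980).
q_1·w_3 = (-0.4423)·(-2) + (-0.2949)·(-3) + 0.1474·(-3) + (-0.5898)·3 + 0.5898·(-2) = -1.6219; q_2·w_3 = 0.1511·(-2) + (-0.6981)·(-3) + (-0.6095)·(-3) + 0.2813·3 + 0.1980·(-2) = 4.0687.
u_3 = w_3 + 1.6219·q_1 − 4.0687·q_2 = (-3.3321, -0.6380, -0.2809, 0.8989, -1.8489).
‖u_3‖ = 3.9768, so q_3 = (-0.8379, -0.1604, -0.0706, 0.2260, -0.4649).
q_1·w_4 = (-0.4423)·2 + (-0.2949)·(-2) + 0.1474·(-2) + (-0.5898)·3 + 0.5898·4 = 0.0000; q_2·w_4 = 0.1511·2 + (-0.6981)·(-2) + (-0.6095)·(-2) + 0.2813·3 + 0.1980·4 = 4.5532; q_3·w_4 = (-0.8379)·2 + (-0.1604)·(-2) + (-0.0706)·(-2) + 0.2260·3 + (-0.4649)·4 = -2.3953.
u_4 = w_4 + 0.0000·q_1 − 4.5532·q_2 + 2.3953·q_3 = (-0.6948, 0.7943, 0.6061, 2.2605, 1.9850).
‖u_4‖ = 3.2452, so q_4 = (-0.2141, 0.2448, 0.1868, 0.6966, 0.6117).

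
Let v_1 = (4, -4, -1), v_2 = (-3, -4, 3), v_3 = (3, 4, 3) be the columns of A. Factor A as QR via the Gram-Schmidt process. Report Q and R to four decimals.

v_1 = (4, -4, -1); ‖v_1‖ = 5.7446, so q_1 = (0.6963, -0.6963, -0.1741).
q_1·v_2 = 0.6963·(-3) + (-0.6963)·(-4) + (-0.1741)·3 = 0.1741.
u_2 = v_2 − 0.1741·q_1 = (-3.1212, -3.8788, 3.0303).
‖u_2‖ = 5.8284, so q_2 = (-0.5355, -0.6655, 0.5199).
q_1·v_3 = 0.6963·3 + (-0.6963)·4 + (-0.1741)·3 = -1.2185; q_2·v_3 = (-0.5355)·3 + (-0.6655)·4 + 0.5199·3 = -2.7088.
u_3 = v_3 + 1.2185·q_1 + 2.7088·q_2 = (2.3979, 1.3488, 4.1963).
‖u_3‖ = 5.0177, so q_3 = (0.4779, 0.2688, 0.8363).

Q = [[0.6963, -0.5355, 0.4779], [-0.6963, -0.6655, 0.2688], [-0.1741, 0.5199, 0.8363]], R = [[5.7446, 0.1741, -1.2185], [0.0000, 5.8284, -2.7088], [0.0000, 0.0000, 5.0177]]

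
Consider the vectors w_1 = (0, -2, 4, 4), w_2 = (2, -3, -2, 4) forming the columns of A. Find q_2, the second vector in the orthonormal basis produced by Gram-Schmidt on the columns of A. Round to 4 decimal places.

w_1 = (0, -2, 4, 4); ‖w_1‖ = 6.0000, so q_1 = (0.0000, -0.3333, 0.6667, 0.6667).
q_1·w_2 = 0.0000·2 + (-0.3333)·(-3) + 0.6667·(-2) + 0.6667·4 = 2.3333.
u_2 = w_2 − 2.3333·q_1 = (2.0000, -2.2222, -3.5556, 2.4444).
‖u_2‖ = 5.2493, so q_2 = (0.3810, -0.4233, -0.6773, 0.4657).

q_2 = (0.3810, -0.4233, -0.6773, 0.4657)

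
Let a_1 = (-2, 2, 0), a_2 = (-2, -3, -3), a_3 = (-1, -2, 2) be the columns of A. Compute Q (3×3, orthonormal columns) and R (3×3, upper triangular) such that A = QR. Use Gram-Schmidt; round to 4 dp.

Q = [[-0.7071, -0.5392, -0.4575], [0.7071, -0.5392, -0.4575], [0.0000, -0.6470, 0.7625]], R = [[2.8284, -0.7071, -0.7071], [0.0000, 4.6368, 0.3235], [0.0000, 0.0000, 2.8975]]

a_1 = (-2, 2, 0); ‖a_1‖ = 2.8284, so q_1 = (-0.7071, 0.7071, 0.0000).
q_1·a_2 = (-0.7071)·(-2) + 0.7071·(-3) + 0.0000·(-3) = -0.7071.
u_2 = a_2 + 0.7071·q_1 = (-2.5000, -2.5000, -3.0000).
‖u_2‖ = 4.6368, so q_2 = (-0.5392, -0.5392, -0.6470).
q_1·a_3 = (-0.7071)·(-1) + 0.7071·(-2) + 0.0000·2 = -0.7071; q_2·a_3 = (-0.5392)·(-1) + (-0.5392)·(-2) + (-0.6470)·2 = 0.3235.
u_3 = a_3 + 0.7071·q_1 − 0.3235·q_2 = (-1.3256, -1.3256, 2.2093).
‖u_3‖ = 2.8975, so q_3 = (-0.4575, -0.4575, 0.7625).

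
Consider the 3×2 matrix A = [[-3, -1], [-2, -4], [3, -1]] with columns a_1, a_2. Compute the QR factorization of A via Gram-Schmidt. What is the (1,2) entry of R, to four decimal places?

r_{12} = 1.7056

a_1 = (-3, -2, 3); ‖a_1‖ = 4.6904, so q_1 = (-0.6396, -0.4264, 0.6396).
r_{12} = q_1·a_2 = 1.7056.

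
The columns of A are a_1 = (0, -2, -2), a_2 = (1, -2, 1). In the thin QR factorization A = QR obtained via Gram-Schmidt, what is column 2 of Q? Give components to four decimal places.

a_1 = (0, -2, -2); ‖a_1‖ = 2.8284, so q_1 = (0.0000, -0.7071, -0.7071).
q_1·a_2 = 0.0000·1 + (-0.7071)·(-2) + (-0.7071)·1 = 0.7071.
u_2 = a_2 − 0.7071·q_1 = (1.0000, -1.5000, 1.5000).
‖u_2‖ = 2.3452, so q_2 = (0.4264, -0.6396, 0.6396).

q_2 = (0.4264, -0.6396, 0.6396)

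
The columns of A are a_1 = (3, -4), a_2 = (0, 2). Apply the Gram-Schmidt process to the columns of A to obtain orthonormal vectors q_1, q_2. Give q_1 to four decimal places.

q_1 = (0.6000, -0.8000)

a_1 = (3, -4); ‖a_1‖ = 5.0000, so q_1 = (0.6000, -0.8000).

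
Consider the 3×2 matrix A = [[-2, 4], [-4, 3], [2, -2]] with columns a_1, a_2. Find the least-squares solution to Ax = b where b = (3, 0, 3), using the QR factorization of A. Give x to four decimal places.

a_1 = (-2, -4, 2); ‖a_1‖ = 4.8990, so e_1 = (-0.4082, -0.8165, 0.4082).
e_1·a_2 = (-0.4082)·4 + (-0.8165)·3 + 0.4082·(-2) = -4.8990.
u_2 = a_2 + 4.8990·e_1 = (2.0000, -1.0000, 0.0000).
‖u_2‖ = 2.2361, so e_2 = (0.8944, -0.4472, 0.0000).
Qᵀb = (0.0000, 2.6833).
Back-substitute: x_2 = 2.6833/2.2361 = 1.2000.
x_1 = (0.0000 + 4.8990·1.2000)/4.8990 = 1.2000.

x = (1.2000, 1.2000)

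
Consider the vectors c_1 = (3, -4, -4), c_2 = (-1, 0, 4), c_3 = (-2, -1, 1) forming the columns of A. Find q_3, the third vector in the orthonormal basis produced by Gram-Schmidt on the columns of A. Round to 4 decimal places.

q_3 = (-0.8729, -0.4364, -0.2182)

q_1 = c_1/‖c_1‖ = (3, -4, -4)/6.4031 = (0.4685, -0.6247, -0.6247).
r_{12} = q_1·c_2 = -2.9673.
u_2 = c_2 + 2.9673·q_1 = (0.3902, -1.8537, 2.1463).
‖u_2‖ = 2.8627, so q_2 = (0.1363, -0.6475, 0.7498).
r_{13} = q_1·c_3 = -0.9370; r_{23} = q_2·c_3 = 1.1246.
u_3 = c_3 + 0.9370·q_1 − 1.1246·q_2 = (-1.7143, -0.8571, -0.4286).
‖u_3‖ = 1.9640, so q_3 = (-0.8729, -0.4364, -0.2182).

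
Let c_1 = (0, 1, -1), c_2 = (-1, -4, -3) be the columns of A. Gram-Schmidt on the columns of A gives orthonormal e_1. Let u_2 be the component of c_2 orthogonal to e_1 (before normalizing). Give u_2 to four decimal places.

c_1 = (0, 1, -1); ‖c_1‖ = 1.4142, so e_1 = (0.0000, 0.7071, -0.7071).
e_1·c_2 = 0.0000·(-1) + 0.7071·(-4) + (-0.7071)·(-3) = -0.7071.
u_2 = c_2 + 0.7071·e_1 = (-1.0000, -3.5000, -3.5000).

u_2 = (-1.0000, -3.5000, -3.5000)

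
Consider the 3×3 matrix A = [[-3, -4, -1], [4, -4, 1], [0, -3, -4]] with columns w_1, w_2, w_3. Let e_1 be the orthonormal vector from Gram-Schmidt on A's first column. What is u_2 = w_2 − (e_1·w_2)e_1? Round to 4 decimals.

e_1 = w_1/‖w_1‖ = (-3, 4, 0)/5.0000 = (-0.6000, 0.8000, 0.0000).
r_{12} = e_1·w_2 = -0.8000.
u_2 = w_2 + 0.8000·e_1 = (-4.4800, -3.3600, -3.0000).

u_2 = (-4.4800, -3.3600, -3.0000)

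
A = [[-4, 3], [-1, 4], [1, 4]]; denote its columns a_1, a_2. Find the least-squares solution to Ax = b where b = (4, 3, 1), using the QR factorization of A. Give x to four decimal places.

x = (-0.6768, 0.4848)

a_1 = (-4, -1, 1); ‖a_1‖ = 4.2426, so e_1 = (-0.9428, -0.2357, 0.2357).
e_1·a_2 = (-0.9428)·3 + (-0.2357)·4 + 0.2357·4 = -2.8284.
u_2 = a_2 + 2.8284·e_1 = (0.3333, 3.3333, 4.6667).
‖u_2‖ = 5.7446, so e_2 = (0.0580, 0.5803, 0.8124).
Qᵀb = (-4.2426, 2.7852).
Back-substitute: x_2 = 2.7852/5.7446 = 0.4848.
x_1 = (-4.2426 + 2.8284·0.4848)/4.2426 = -0.6768.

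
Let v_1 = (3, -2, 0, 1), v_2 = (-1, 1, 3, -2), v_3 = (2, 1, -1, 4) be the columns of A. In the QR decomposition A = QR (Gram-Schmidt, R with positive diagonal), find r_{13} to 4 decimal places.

r_{13} = 2.1381

v_1 = (3, -2, 0, 1); ‖v_1‖ = 3.7417, so e_1 = (0.8018, -0.5345, 0.0000, 0.2673).
r_{13} = e_1·v_3 = 2.1381.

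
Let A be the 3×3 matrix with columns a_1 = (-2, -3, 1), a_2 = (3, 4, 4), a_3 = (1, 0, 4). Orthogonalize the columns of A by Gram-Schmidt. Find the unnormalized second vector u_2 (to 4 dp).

e_1 = a_1/‖a_1‖ = (-2, -3, 1)/3.7417 = (-0.5345, -0.8018, 0.2673).
r_{12} = e_1·a_2 = -3.7417.
u_2 = a_2 + 3.7417·e_1 = (1.0000, 1.0000, 5.0000).

u_2 = (1.0000, 1.0000, 5.0000)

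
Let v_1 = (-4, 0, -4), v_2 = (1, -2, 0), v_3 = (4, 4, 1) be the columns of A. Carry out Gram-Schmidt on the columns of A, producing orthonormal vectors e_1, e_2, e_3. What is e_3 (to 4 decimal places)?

e_3 = (0.6667, 0.3333, -0.6667)

v_1 = (-4, 0, -4); ‖v_1‖ = 5.6569, so e_1 = (-0.7071, 0.0000, -0.7071).
e_1·v_2 = (-0.7071)·1 + 0.0000·(-2) + (-0.7071)·0 = -0.7071.
u_2 = v_2 + 0.7071·e_1 = (0.5000, -2.0000, -0.5000).
‖u_2‖ = 2.1213, so e_2 = (0.2357, -0.9428, -0.2357).
e_1·v_3 = (-0.7071)·4 + 0.0000·4 + (-0.7071)·1 = -3.5355; e_2·v_3 = 0.2357·4 + (-0.9428)·4 + (-0.2357)·1 = -3.0641.
u_3 = v_3 + 3.5355·e_1 + 3.0641·e_2 = (2.2222, 1.1111, -2.2222).
‖u_3‖ = 3.3333, so e_3 = (0.6667, 0.3333, -0.6667).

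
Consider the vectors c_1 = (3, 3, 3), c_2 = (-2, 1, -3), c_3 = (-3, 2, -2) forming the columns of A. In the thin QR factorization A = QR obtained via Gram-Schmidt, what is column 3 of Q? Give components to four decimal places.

c_1 = (3, 3, 3); ‖c_1‖ = 5.1962, so e_1 = (0.5774, 0.5774, 0.5774).
e_1·c_2 = 0.5774·(-2) + 0.5774·1 + 0.5774·(-3) = -2.3094.
u_2 = c_2 + 2.3094·e_1 = (-0.6667, 2.3333, -1.6667).
‖u_2‖ = 2.9439, so e_2 = (-0.2265, 0.7926, -0.5661).
e_1·c_3 = 0.5774·(-3) + 0.5774·2 + 0.5774·(-2) = -1.7321; e_2·c_3 = (-0.2265)·(-3) + 0.7926·2 + (-0.5661)·(-2) = 3.3968.
u_3 = c_3 + 1.7321·e_1 − 3.3968·e_2 = (-1.2308, 0.3077, 0.9231).
‖u_3‖ = 1.5689, so e_3 = (-0.7845, 0.1961, 0.5883).

e_3 = (-0.7845, 0.1961, 0.5883)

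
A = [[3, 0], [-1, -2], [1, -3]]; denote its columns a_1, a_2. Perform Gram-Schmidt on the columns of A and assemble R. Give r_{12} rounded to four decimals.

a_1 = (3, -1, 1); ‖a_1‖ = 3.3166, so q_1 = (0.9045, -0.3015, 0.3015).
r_{12} = q_1·a_2 = -0.3015.

r_{12} = -0.3015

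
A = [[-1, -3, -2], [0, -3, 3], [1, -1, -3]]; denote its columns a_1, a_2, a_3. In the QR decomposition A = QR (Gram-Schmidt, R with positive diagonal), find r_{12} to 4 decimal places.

a_1 = (-1, 0, 1); ‖a_1‖ = 1.4142, so q_1 = (-0.7071, 0.0000, 0.7071).
r_{12} = q_1·a_2 = 1.4142.

r_{12} = 1.4142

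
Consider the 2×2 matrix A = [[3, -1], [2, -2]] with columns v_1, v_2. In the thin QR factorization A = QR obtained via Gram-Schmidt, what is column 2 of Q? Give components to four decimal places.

e_1 = v_1/‖v_1‖ = (3, 2)/3.6056 = (0.8321, 0.5547).
r_{12} = e_1·v_2 = -1.9415.
u_2 = v_2 + 1.9415·e_1 = (0.6154, -0.9231).
‖u_2‖ = 1.1094, so e_2 = (0.5547, -0.8321).

e_2 = (0.5547, -0.8321)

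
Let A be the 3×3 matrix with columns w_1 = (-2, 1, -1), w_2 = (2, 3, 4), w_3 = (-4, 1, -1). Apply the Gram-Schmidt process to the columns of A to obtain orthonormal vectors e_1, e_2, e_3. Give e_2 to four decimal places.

e_2 = (0.0669, 0.7692, 0.6355)

w_1 = (-2, 1, -1); ‖w_1‖ = 2.4495, so e_1 = (-0.8165, 0.4082, -0.4082).
e_1·w_2 = (-0.8165)·2 + 0.4082·3 + (-0.4082)·4 = -2.0412.
u_2 = w_2 + 2.0412·e_1 = (0.3333, 3.8333, 3.1667).
‖u_2‖ = 4.9833, so e_2 = (0.0669, 0.7692, 0.6355).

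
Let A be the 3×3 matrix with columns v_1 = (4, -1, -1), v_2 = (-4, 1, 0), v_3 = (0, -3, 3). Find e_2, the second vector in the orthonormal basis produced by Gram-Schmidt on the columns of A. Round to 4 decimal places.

e_1 = v_1/‖v_1‖ = (4, -1, -1)/4.2426 = (0.9428, -0.2357, -0.2357).
r_{12} = e_1·v_2 = -4.0069.
u_2 = v_2 + 4.0069·e_1 = (-0.2222, 0.0556, -0.9444).
‖u_2‖ = 0.9718, so e_2 = (-0.2287, 0.0572, -0.9718).

e_2 = (-0.2287, 0.0572, -0.9718)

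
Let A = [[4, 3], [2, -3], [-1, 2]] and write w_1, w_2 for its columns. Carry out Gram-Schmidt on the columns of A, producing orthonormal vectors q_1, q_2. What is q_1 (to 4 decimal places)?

q_1 = (0.8729, 0.4364, -0.2182)

w_1 = (4, 2, -1); ‖w_1‖ = 4.5826, so q_1 = (0.8729, 0.4364, -0.2182).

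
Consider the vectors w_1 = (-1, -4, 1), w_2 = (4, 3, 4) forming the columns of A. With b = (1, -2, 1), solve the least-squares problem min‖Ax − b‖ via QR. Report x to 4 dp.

w_1 = (-1, -4, 1); ‖w_1‖ = 4.2426, so q_1 = (-0.2357, -0.9428, 0.2357).
q_1·w_2 = (-0.2357)·4 + (-0.9428)·3 + 0.2357·4 = -2.8284.
u_2 = w_2 + 2.8284·q_1 = (3.3333, 0.3333, 4.6667).
‖u_2‖ = 5.7446, so q_2 = (0.5803, 0.0580, 0.8124).
Qᵀb = (1.8856, 1.2766).
Back-substitute: x_2 = 1.2766/5.7446 = 0.2222.
x_1 = (1.8856 + 2.8284·0.2222)/4.2426 = 0.5926.

x = (0.5926, 0.2222)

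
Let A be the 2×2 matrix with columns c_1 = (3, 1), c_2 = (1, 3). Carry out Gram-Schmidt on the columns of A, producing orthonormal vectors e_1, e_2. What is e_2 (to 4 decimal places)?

e_1 = c_1/‖c_1‖ = (3, 1)/3.1623 = (0.9487, 0.3162).
r_{12} = e_1·c_2 = 1.8974.
u_2 = c_2 − 1.8974·e_1 = (-0.8000, 2.4000).
‖u_2‖ = 2.5298, so e_2 = (-0.3162, 0.9487).

e_2 = (-0.3162, 0.9487)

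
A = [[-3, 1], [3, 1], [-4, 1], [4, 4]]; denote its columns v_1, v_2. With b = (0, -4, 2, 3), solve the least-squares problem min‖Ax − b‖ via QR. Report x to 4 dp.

x = (-0.3375, 0.7395)

q_1 = v_1/‖v_1‖ = (-3, 3, -4, 4)/7.0711 = (-0.4243, 0.4243, -0.5657, 0.5657).
r_{12} = q_1·v_2 = 1.6971.
u_2 = v_2 − 1.6971·q_1 = (1.7200, 0.2800, 1.9600, 3.0400).
‖u_2‖ = 4.0150, so q_2 = (0.4284, 0.0697, 0.4882, 0.7572).
Qᵀb = (-1.1314, 2.9689).
Back-substitute: x_2 = 2.9689/4.0150 = 0.7395.
x_1 = (-1.1314 − 1.6971·0.7395)/7.0711 = -0.3375.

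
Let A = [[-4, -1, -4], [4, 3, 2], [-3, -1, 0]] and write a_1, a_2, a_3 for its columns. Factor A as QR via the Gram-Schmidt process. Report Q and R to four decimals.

Q = [[-0.6247, 0.5762, -0.5270], [0.6247, 0.7737, 0.1054], [-0.4685, 0.2634, 0.8433]], R = [[6.4031, 2.9673, 3.7482], [0.0000, 1.4816, -0.7573], [0.0000, 0.0000, 2.3190]]

a_1 = (-4, 4, -3); ‖a_1‖ = 6.4031, so q_1 = (-0.6247, 0.6247, -0.4685).
q_1·a_2 = (-0.6247)·(-1) + 0.6247·3 + (-0.4685)·(-1) = 2.9673.
u_2 = a_2 − 2.9673·q_1 = (0.8537, 1.1463, 0.3902).
‖u_2‖ = 1.4816, so q_2 = (0.5762, 0.7737, 0.2634).
q_1·a_3 = (-0.6247)·(-4) + 0.6247·2 + (-0.4685)·0 = 3.7482; q_2·a_3 = 0.5762·(-4) + 0.7737·2 + 0.2634·0 = -0.7573.
u_3 = a_3 − 3.7482·q_1 + 0.7573·q_2 = (-1.2222, 0.2444, 1.9556).
‖u_3‖ = 2.3190, so q_3 = (-0.5270, 0.1054, 0.8433).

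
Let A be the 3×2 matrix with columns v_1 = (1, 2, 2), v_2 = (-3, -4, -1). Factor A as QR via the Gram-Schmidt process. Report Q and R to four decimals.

q_1 = v_1/‖v_1‖ = (1, 2, 2)/3.0000 = (0.3333, 0.6667, 0.6667).
r_{12} = q_1·v_2 = -4.3333.
u_2 = v_2 + 4.3333·q_1 = (-1.5556, -1.1111, 1.8889).
‖u_2‖ = 2.6874, so q_2 = (-0.5788, -0.4134, 0.7029).

Q = [[0.3333, -0.5788], [0.6667, -0.4134], [0.6667, 0.7029]], R = [[3.0000, -4.3333], [0.0000, 2.6874]]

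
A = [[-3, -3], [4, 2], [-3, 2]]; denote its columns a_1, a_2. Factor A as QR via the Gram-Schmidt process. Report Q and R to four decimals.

Q = [[-0.5145, -0.5535], [0.6860, 0.1925], [-0.5145, 0.8103]], R = [[5.8310, 1.8865], [0.0000, 3.6662]]

a_1 = (-3, 4, -3); ‖a_1‖ = 5.8310, so e_1 = (-0.5145, 0.6860, -0.5145).
e_1·a_2 = (-0.5145)·(-3) + 0.6860·2 + (-0.5145)·2 = 1.8865.
u_2 = a_2 − 1.8865·e_1 = (-2.0294, 0.7059, 2.9706).
‖u_2‖ = 3.6662, so e_2 = (-0.5535, 0.1925, 0.8103).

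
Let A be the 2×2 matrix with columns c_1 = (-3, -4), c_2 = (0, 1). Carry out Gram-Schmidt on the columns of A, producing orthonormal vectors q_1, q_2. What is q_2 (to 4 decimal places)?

q_2 = (-0.8000, 0.6000)

q_1 = c_1/‖c_1‖ = (-3, -4)/5.0000 = (-0.6000, -0.8000).
r_{12} = q_1·c_2 = -0.8000.
u_2 = c_2 + 0.8000·q_1 = (-0.4800, 0.3600).
‖u_2‖ = 0.6000, so q_2 = (-0.8000, 0.6000).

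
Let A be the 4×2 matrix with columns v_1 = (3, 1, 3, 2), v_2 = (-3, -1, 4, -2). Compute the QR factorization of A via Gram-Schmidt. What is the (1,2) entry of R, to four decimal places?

v_1 = (3, 1, 3, 2); ‖v_1‖ = 4.7958, so e_1 = (0.6255, 0.2085, 0.6255, 0.4170).
r_{12} = e_1·v_2 = -0.4170.

r_{12} = -0.4170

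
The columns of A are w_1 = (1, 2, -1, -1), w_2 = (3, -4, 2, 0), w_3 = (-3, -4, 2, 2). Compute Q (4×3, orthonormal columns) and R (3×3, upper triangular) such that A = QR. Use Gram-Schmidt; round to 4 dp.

Q = [[0.3780, 0.8528, -0.3604], [0.7559, -0.4264, -0.2162], [-0.3780, 0.2132, 0.1081], [-0.3780, -0.2132, -0.9009]], R = [[2.6458, -2.6458, -5.6695], [0.0000, 4.6904, -0.8528], [0.0000, 0.0000, 0.3604]]

w_1 = (1, 2, -1, -1); ‖w_1‖ = 2.6458, so e_1 = (0.3780, 0.7559, -0.3780, -0.3780).
e_1·w_2 = 0.3780·3 + 0.7559·(-4) + (-0.3780)·2 + (-0.3780)·0 = -2.6458.
u_2 = w_2 + 2.6458·e_1 = (4.0000, -2.0000, 1.0000, -1.0000).
‖u_2‖ = 4.6904, so e_2 = (0.8528, -0.4264, 0.2132, -0.2132).
e_1·w_3 = 0.3780·(-3) + 0.7559·(-4) + (-0.3780)·2 + (-0.3780)·2 = -5.6695; e_2·w_3 = 0.8528·(-3) + (-0.4264)·(-4) + 0.2132·2 + (-0.2132)·2 = -0.8528.
u_3 = w_3 + 5.6695·e_1 + 0.8528·e_2 = (-0.1299, -0.0779, 0.0390, -0.3247).
‖u_3‖ = 0.3604, so e_3 = (-0.3604, -0.2162, 0.1081, -0.9009).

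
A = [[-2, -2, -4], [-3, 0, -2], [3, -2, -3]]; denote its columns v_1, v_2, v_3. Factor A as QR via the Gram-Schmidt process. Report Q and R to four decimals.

v_1 = (-2, -3, 3); ‖v_1‖ = 4.6904, so e_1 = (-0.4264, -0.6396, 0.6396).
e_1·v_2 = (-0.4264)·(-2) + (-0.6396)·0 + 0.6396·(-2) = -0.4264.
u_2 = v_2 + 0.4264·e_1 = (-2.1818, -0.2727, -1.7273).
‖u_2‖ = 2.7961, so e_2 = (-0.7803, -0.0975, -0.6177).
e_1·v_3 = (-0.4264)·(-4) + (-0.6396)·(-2) + 0.6396·(-3) = 1.0660; e_2·v_3 = (-0.7803)·(-4) + (-0.0975)·(-2) + (-0.6177)·(-3) = 5.1695.
u_3 = v_3 − 1.0660·e_1 − 5.1695·e_2 = (0.4884, -0.8140, -0.4884).
‖u_3‖ = 1.0675, so e_3 = (0.4575, -0.7625, -0.4575).

Q = [[-0.4264, -0.7803, 0.4575], [-0.6396, -0.0975, -0.7625], [0.6396, -0.6177, -0.4575]], R = [[4.6904, -0.4264, 1.0660], [0.0000, 2.7961, 5.1695], [0.0000, 0.0000, 1.0675]]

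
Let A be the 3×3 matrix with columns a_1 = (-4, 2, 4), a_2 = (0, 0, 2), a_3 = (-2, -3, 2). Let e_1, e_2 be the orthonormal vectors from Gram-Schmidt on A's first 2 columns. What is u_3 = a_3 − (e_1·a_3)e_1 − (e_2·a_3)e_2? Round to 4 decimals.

u_3 = (-1.6000, -3.2000, 0.0000)

a_1 = (-4, 2, 4); ‖a_1‖ = 6.0000, so e_1 = (-0.6667, 0.3333, 0.6667).
e_1·a_2 = (-0.6667)·0 + 0.3333·0 + 0.6667·2 = 1.3333.
u_2 = a_2 − 1.3333·e_1 = (0.8889, -0.4444, 1.1111).
‖u_2‖ = 1.4907, so e_2 = (0.5963, -0.2981, 0.7454).
e_1·a_3 = (-0.6667)·(-2) + 0.3333·(-3) + 0.6667·2 = 1.6667; e_2·a_3 = 0.5963·(-2) + (-0.2981)·(-3) + 0.7454·2 = 1.1926.
u_3 = a_3 − 1.6667·e_1 − 1.1926·e_2 = (-1.6000, -3.2000, 0.0000).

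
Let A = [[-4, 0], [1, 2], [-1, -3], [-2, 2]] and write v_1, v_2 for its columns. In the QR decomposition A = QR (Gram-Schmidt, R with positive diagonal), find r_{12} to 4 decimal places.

v_1 = (-4, 1, -1, -2); ‖v_1‖ = 4.6904, so q_1 = (-0.8528, 0.2132, -0.2132, -0.4264).
r_{12} = q_1·v_2 = 0.2132.

r_{12} = 0.2132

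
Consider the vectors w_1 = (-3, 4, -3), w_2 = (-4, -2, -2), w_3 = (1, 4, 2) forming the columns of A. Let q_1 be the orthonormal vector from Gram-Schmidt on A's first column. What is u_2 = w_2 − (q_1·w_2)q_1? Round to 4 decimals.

q_1 = w_1/‖w_1‖ = (-3, 4, -3)/5.8310 = (-0.5145, 0.6860, -0.5145).
r_{12} = q_1·w_2 = 1.7150.
u_2 = w_2 − 1.7150·q_1 = (-3.1176, -3.1765, -1.1176).

u_2 = (-3.1176, -3.1765, -1.1176)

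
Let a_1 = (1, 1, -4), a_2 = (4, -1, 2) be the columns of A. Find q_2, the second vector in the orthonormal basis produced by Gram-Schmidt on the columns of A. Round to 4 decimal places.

q_2 = (0.9660, -0.1631, 0.2007)

a_1 = (1, 1, -4); ‖a_1‖ = 4.2426, so q_1 = (0.2357, 0.2357, -0.9428).
q_1·a_2 = 0.2357·4 + 0.2357·(-1) + (-0.9428)·2 = -1.1785.
u_2 = a_2 + 1.1785·q_1 = (4.2778, -0.7222, 0.8889).
‖u_2‖ = 4.4284, so q_2 = (0.9660, -0.1631, 0.2007).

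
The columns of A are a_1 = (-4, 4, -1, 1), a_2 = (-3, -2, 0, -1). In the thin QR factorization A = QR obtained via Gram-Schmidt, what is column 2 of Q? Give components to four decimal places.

a_1 = (-4, 4, -1, 1); ‖a_1‖ = 5.8310, so q_1 = (-0.6860, 0.6860, -0.1715, 0.1715).
q_1·a_2 = (-0.6860)·(-3) + 0.6860·(-2) + (-0.1715)·0 + 0.1715·(-1) = 0.5145.
u_2 = a_2 − 0.5145·q_1 = (-2.6471, -2.3529, 0.0882, -1.0882).
‖u_2‖ = 3.7061, so q_2 = (-0.7142, -0.6349, 0.0238, -0.2936).

q_2 = (-0.7142, -0.6349, 0.0238, -0.2936)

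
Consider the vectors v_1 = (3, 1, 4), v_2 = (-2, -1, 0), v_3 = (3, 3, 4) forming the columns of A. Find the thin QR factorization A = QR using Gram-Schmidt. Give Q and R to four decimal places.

Q = [[0.5883, -0.6755, -0.4444], [0.1961, -0.4140, 0.8889], [0.7845, 0.6101, 0.1111]], R = [[5.0990, -1.3728, 5.4913], [0.0000, 1.7650, -0.8280], [0.0000, 0.0000, 1.7778]]

v_1 = (3, 1, 4); ‖v_1‖ = 5.0990, so q_1 = (0.5883, 0.1961, 0.7845).
q_1·v_2 = 0.5883·(-2) + 0.1961·(-1) + 0.7845·0 = -1.3728.
u_2 = v_2 + 1.3728·q_1 = (-1.1923, -0.7308, 1.0769).
‖u_2‖ = 1.7650, so q_2 = (-0.6755, -0.4140, 0.6101).
q_1·v_3 = 0.5883·3 + 0.1961·3 + 0.7845·4 = 5.4913; q_2·v_3 = (-0.6755)·3 + (-0.4140)·3 + 0.6101·4 = -0.8280.
u_3 = v_3 − 5.4913·q_1 + 0.8280·q_2 = (-0.7901, 1.5802, 0.1975).
‖u_3‖ = 1.7778, so q_3 = (-0.4444, 0.8889, 0.1111).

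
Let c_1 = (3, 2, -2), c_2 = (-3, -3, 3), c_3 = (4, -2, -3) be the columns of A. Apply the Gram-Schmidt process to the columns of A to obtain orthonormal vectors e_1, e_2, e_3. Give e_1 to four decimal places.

e_1 = (0.7276, 0.4851, -0.4851)

c_1 = (3, 2, -2); ‖c_1‖ = 4.1231, so e_1 = (0.7276, 0.4851, -0.4851).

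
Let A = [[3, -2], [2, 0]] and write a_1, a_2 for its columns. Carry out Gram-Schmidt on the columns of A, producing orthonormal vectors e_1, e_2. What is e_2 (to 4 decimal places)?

e_1 = a_1/‖a_1‖ = (3, 2)/3.6056 = (0.8321, 0.5547).
r_{12} = e_1·a_2 = -1.6641.
u_2 = a_2 + 1.6641·e_1 = (-0.6154, 0.9231).
‖u_2‖ = 1.1094, so e_2 = (-0.5547, 0.8321).

e_2 = (-0.5547, 0.8321)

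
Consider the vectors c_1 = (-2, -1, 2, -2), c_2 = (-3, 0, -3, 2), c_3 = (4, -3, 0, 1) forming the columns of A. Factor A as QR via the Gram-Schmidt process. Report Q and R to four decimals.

Q = [[-0.5547, -0.7933, 0.2077], [-0.2774, -0.0675, -0.9563], [0.5547, -0.5232, -0.0819], [-0.5547, 0.3038, 0.1886]], R = [[3.6056, -1.1094, -1.9415], [0.0000, 4.5573, -2.6669], [0.0000, 0.0000, 3.8883]]

c_1 = (-2, -1, 2, -2); ‖c_1‖ = 3.6056, so q_1 = (-0.5547, -0.2774, 0.5547, -0.5547).
q_1·c_2 = (-0.5547)·(-3) + (-0.2774)·0 + 0.5547·(-3) + (-0.5547)·2 = -1.1094.
u_2 = c_2 + 1.1094·q_1 = (-3.6154, -0.3077, -2.3846, 1.3846).
‖u_2‖ = 4.5573, so q_2 = (-0.7933, -0.0675, -0.5232, 0.3038).
q_1·c_3 = (-0.5547)·4 + (-0.2774)·(-3) + 0.5547·0 + (-0.5547)·1 = -1.9415; q_2·c_3 = (-0.7933)·4 + (-0.0675)·(-3) + (-0.5232)·0 + 0.3038·1 = -2.6669.
u_3 = c_3 + 1.9415·q_1 + 2.6669·q_2 = (0.8074, -3.7185, -0.3185, 0.7333).
‖u_3‖ = 3.8883, so q_3 = (0.2077, -0.9563, -0.0819, 0.1886).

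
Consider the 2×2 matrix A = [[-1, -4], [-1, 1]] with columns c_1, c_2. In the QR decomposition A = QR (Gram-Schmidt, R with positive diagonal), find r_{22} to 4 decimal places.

r_{22} = 3.5355

c_1 = (-1, -1); ‖c_1‖ = 1.4142, so e_1 = (-0.7071, -0.7071).
e_1·c_2 = (-0.7071)·(-4) + (-0.7071)·1 = 2.1213.
u_2 = c_2 − 2.1213·e_1 = (-2.5000, 2.5000).
r_{22} = ‖u_2‖ = 3.5355.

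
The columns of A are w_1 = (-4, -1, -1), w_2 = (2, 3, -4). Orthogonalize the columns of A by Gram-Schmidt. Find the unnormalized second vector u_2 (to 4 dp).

w_1 = (-4, -1, -1); ‖w_1‖ = 4.2426, so e_1 = (-0.9428, -0.2357, -0.2357).
e_1·w_2 = (-0.9428)·2 + (-0.2357)·3 + (-0.2357)·(-4) = -1.6499.
u_2 = w_2 + 1.6499·e_1 = (0.4444, 2.6111, -4.3889).

u_2 = (0.4444, 2.6111, -4.3889)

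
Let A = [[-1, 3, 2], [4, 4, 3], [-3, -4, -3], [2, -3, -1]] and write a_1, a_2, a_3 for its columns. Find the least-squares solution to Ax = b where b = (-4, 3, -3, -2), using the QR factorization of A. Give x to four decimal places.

a_1 = (-1, 4, -3, 2); ‖a_1‖ = 5.4772, so e_1 = (-0.1826, 0.7303, -0.5477, 0.3651).
e_1·a_2 = (-0.1826)·3 + 0.7303·4 + (-0.5477)·(-4) + 0.3651·(-3) = 3.4689.
u_2 = a_2 − 3.4689·e_1 = (3.6333, 1.4667, -2.1000, -4.2667).
‖u_2‖ = 6.1617, so e_2 = (0.5897, 0.2380, -0.3408, -0.6924).
e_1·a_3 = (-0.1826)·2 + 0.7303·3 + (-0.5477)·(-3) + 0.3651·(-1) = 3.1038; e_2·a_3 = 0.5897·2 + 0.2380·3 + (-0.3408)·(-3) + (-0.6924)·(-1) = 3.6083.
u_3 = a_3 − 3.1038·e_1 − 3.6083·e_2 = (0.4390, -0.1255, -0.0702, 0.3652).
‖u_3‖ = 0.5889, so e_3 = (0.7454, -0.2132, -0.1193, 0.6202).
Qᵀb = (3.8341, 0.7628, -4.5039).
Back-substitute: x_3 = -4.5039/0.5889 = -7.6481.
x_2 = (0.7628 − 3.6083·(-7.6481))/6.1617 = 4.6025.
x_1 = (3.8341 − 3.4689·4.6025 − 3.1038·(-7.6481))/5.4772 = 2.1190.

x = (2.1190, 4.6025, -7.6481)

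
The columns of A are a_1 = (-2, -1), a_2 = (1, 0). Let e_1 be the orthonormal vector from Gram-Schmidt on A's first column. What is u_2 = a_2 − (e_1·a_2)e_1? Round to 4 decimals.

u_2 = (0.2000, -0.4000)

e_1 = a_1/‖a_1‖ = (-2, -1)/2.2361 = (-0.8944, -0.4472).
r_{12} = e_1·a_2 = -0.8944.
u_2 = a_2 + 0.8944·e_1 = (0.2000, -0.4000).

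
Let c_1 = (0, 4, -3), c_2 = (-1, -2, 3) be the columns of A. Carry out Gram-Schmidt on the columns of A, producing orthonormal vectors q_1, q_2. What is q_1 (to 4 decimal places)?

q_1 = c_1/‖c_1‖ = (0, 4, -3)/5.0000 = (0.0000, 0.8000, -0.6000).

q_1 = (0.0000, 0.8000, -0.6000)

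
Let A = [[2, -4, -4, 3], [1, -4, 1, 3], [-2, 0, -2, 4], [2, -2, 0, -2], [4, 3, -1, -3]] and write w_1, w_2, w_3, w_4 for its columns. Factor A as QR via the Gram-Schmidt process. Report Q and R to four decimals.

Q = [[0.3714, -0.5586, -0.6549, -0.1206], [0.1857, -0.5793, 0.4466, 0.6528], [-0.3714, -0.0414, -0.5602, 0.3893], [0.3714, -0.2586, 0.1829, -0.5296], [0.7428, 0.5327, -0.1558, 0.3566]], R = [[5.3852, -0.7428, -1.2999, -2.7854], [0.0000, 6.6670, 1.2051, -4.6601], [0.0000, 0.0000, 4.3426, -2.7644], [0.0000, 0.0000, 0.0000, 3.1436]]

w_1 = (2, 1, -2, 2, 4); ‖w_1‖ = 5.3852, so e_1 = (0.3714, 0.1857, -0.3714, 0.3714, 0.7428).
e_1·w_2 = 0.3714·(-4) + 0.1857·(-4) + (-0.3714)·0 + 0.3714·(-2) + 0.7428·3 = -0.7428.
u_2 = w_2 + 0.7428·e_1 = (-3.7241, -3.8621, -0.2759, -1.7241, 3.5517).
‖u_2‖ = 6.6670, so e_2 = (-0.5586, -0.5793, -0.0414, -0.2586, 0.5327).
e_1·w_3 = 0.3714·(-4) + 0.1857·1 + (-0.3714)·(-2) + 0.3714·0 + 0.7428·(-1) = -1.2999; e_2·w_3 = (-0.5586)·(-4) + (-0.5793)·1 + (-0.0414)·(-2) + (-0.2586)·0 + 0.5327·(-1) = 1.2051.
u_3 = w_3 + 1.2999·e_1 − 1.2051·e_2 = (-2.8441, 1.9395, -2.4329, 0.7944, -0.6765).
‖u_3‖ = 4.3426, so e_3 = (-0.6549, 0.4466, -0.5602, 0.1829, -0.1558).
e_1·w_4 = 0.3714·3 + 0.1857·3 + (-0.3714)·4 + 0.3714·(-2) + 0.7428·(-3) = -2.7854; e_2·w_4 = (-0.5586)·3 + (-0.5793)·3 + (-0.0414)·4 + (-0.2586)·(-2) + 0.5327·(-3) = -4.6601; e_3·w_4 = (-0.6549)·3 + 0.4466·3 + (-0.5602)·4 + 0.1829·(-2) + (-0.1558)·(-3) = -2.7644.
u_4 = w_4 + 2.7854·e_1 + 4.6601·e_2 + 2.7644·e_3 = (-0.3791, 2.0523, 1.2240, -1.6650, 1.1209).
‖u_4‖ = 3.1436, so e_4 = (-0.1206, 0.6528, 0.3893, -0.5296, 0.3566).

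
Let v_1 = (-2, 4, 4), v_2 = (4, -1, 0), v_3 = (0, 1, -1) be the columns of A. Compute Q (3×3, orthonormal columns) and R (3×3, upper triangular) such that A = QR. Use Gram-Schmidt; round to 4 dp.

v_1 = (-2, 4, 4); ‖v_1‖ = 6.0000, so q_1 = (-0.3333, 0.6667, 0.6667).
q_1·v_2 = (-0.3333)·4 + 0.6667·(-1) + 0.6667·0 = -2.0000.
u_2 = v_2 + 2.0000·q_1 = (3.3333, 0.3333, 1.3333).
‖u_2‖ = 3.6056, so q_2 = (0.9245, 0.0925, 0.3698).
q_1·v_3 = (-0.3333)·0 + 0.6667·1 + 0.6667·(-1) = 0.0000; q_2·v_3 = 0.9245·0 + 0.0925·1 + 0.3698·(-1) = -0.2774.
u_3 = v_3 + 0.0000·q_1 + 0.2774·q_2 = (0.2564, 1.0256, -0.8974).
‖u_3‖ = 1.3868, so q_3 = (0.1849, 0.7396, -0.6472).

Q = [[-0.3333, 0.9245, 0.1849], [0.6667, 0.0925, 0.7396], [0.6667, 0.3698, -0.6472]], R = [[6.0000, -2.0000, 0.0000], [0.0000, 3.6056, -0.2774], [0.0000, 0.0000, 1.3868]]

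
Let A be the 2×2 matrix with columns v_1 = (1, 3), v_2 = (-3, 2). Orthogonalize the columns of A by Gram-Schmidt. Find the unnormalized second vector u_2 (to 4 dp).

u_2 = (-3.3000, 1.1000)

v_1 = (1, 3); ‖v_1‖ = 3.1623, so q_1 = (0.3162, 0.9487).
q_1·v_2 = 0.3162·(-3) + 0.9487·2 = 0.9487.
u_2 = v_2 − 0.9487·q_1 = (-3.3000, 1.1000).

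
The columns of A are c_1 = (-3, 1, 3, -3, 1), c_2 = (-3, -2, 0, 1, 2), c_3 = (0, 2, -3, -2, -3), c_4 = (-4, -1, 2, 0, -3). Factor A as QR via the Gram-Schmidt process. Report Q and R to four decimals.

c_1 = (-3, 1, 3, -3, 1); ‖c_1‖ = 5.3852, so e_1 = (-0.5571, 0.1857, 0.5571, -0.5571, 0.1857).
e_1·c_2 = (-0.5571)·(-3) + 0.1857·(-2) + 0.5571·0 + (-0.5571)·1 + 0.1857·2 = 1.1142.
u_2 = c_2 − 1.1142·e_1 = (-2.3793, -2.2069, -0.6207, 1.6207, 1.7931).
‖u_2‖ = 4.0937, so e_2 = (-0.5812, -0.5391, -0.1516, 0.3959, 0.4380).
e_1·c_3 = (-0.5571)·0 + 0.1857·2 + 0.5571·(-3) + (-0.5571)·(-2) + 0.1857·(-3) = -0.7428; e_2·c_3 = (-0.5812)·0 + (-0.5391)·2 + (-0.1516)·(-3) + 0.3959·(-2) + 0.4380·(-3) = -2.7292.
u_3 = c_3 + 0.7428·e_1 + 2.7292·e_2 = (-2.0000, 0.6667, -3.0000, -1.3333, -1.6667).
‖u_3‖ = 4.2426, so e_3 = (-0.4714, 0.1571, -0.7071, -0.3143, -0.3928).
e_1·c_4 = (-0.5571)·(-4) + 0.1857·(-1) + 0.5571·2 + (-0.5571)·0 + 0.1857·(-3) = 2.5997; e_2·c_4 = (-0.5812)·(-4) + (-0.5391)·(-1) + (-0.1516)·2 + 0.3959·0 + 0.4380·(-3) = 1.2467; e_3·c_4 = (-0.4714)·(-4) + 0.1571·(-1) + (-0.7071)·2 + (-0.3143)·0 + (-0.3928)·(-3) = 1.4928.
u_4 = c_4 − 2.5997·e_1 − 1.2467·e_2 − 1.4928·e_3 = (-1.1235, -1.0453, 1.7963, 1.4239, -3.4424).
‖u_4‖ = 4.4112, so e_4 = (-0.2547, -0.2370, 0.4072, 0.3228, -0.7804).

Q = [[-0.5571, -0.5812, -0.4714, -0.2547], [0.1857, -0.5391, 0.1571, -0.2370], [0.5571, -0.1516, -0.7071, 0.4072], [-0.5571, 0.3959, -0.3143, 0.3228], [0.1857, 0.4380, -0.3928, -0.7804]], R = [[5.3852, 1.1142, -0.7428, 2.5997], [0.0000, 4.0937, -2.7292, 1.2467], [0.0000, 0.0000, 4.2426, 1.4928], [0.0000, 0.0000, 0.0000, 4.4112]]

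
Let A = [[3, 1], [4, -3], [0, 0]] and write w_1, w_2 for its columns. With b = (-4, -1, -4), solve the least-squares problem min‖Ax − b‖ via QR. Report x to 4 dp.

q_1 = w_1/‖w_1‖ = (3, 4, 0)/5.0000 = (0.6000, 0.8000, 0.0000).
r_{12} = q_1·w_2 = -1.8000.
u_2 = w_2 + 1.8000·q_1 = (2.0800, -1.5600, 0.0000).
‖u_2‖ = 2.6000, so q_2 = (0.8000, -0.6000, 0.0000).
Qᵀb = (-3.2000, -2.6000).
Back-substitute: x_2 = -2.6000/2.6000 = -1.0000.
x_1 = (-3.2000 + 1.8000·(-1.0000))/5.0000 = -1.0000.

x = (-1.0000, -1.0000)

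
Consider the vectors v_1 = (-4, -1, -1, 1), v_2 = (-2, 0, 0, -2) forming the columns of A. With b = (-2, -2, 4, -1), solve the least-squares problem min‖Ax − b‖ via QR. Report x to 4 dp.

v_1 = (-4, -1, -1, 1); ‖v_1‖ = 4.3589, so q_1 = (-0.9177, -0.2294, -0.2294, 0.2294).
q_1·v_2 = (-0.9177)·(-2) + (-0.2294)·0 + (-0.2294)·0 + 0.2294·(-2) = 1.3765.
u_2 = v_2 − 1.3765·q_1 = (-0.7368, 0.3158, 0.3158, -2.3158).
‖u_2‖ = 2.4709, so q_2 = (-0.2982, 0.1278, 0.1278, -0.9372).
Qᵀb = (1.1471, 1.7893).
Back-substitute: x_2 = 1.7893/2.4709 = 0.7241.
x_1 = (1.1471 − 1.3765·0.7241)/4.3589 = 0.0345.

x = (0.0345, 0.7241)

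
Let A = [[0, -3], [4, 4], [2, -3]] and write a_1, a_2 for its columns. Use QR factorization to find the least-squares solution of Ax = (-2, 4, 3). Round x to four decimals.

x = (1.0655, 0.0690)

e_1 = a_1/‖a_1‖ = (0, 4, 2)/4.4721 = (0.0000, 0.8944, 0.4472).
r_{12} = e_1·a_2 = 2.2361.
u_2 = a_2 − 2.2361·e_1 = (-3.0000, 2.0000, -4.0000).
‖u_2‖ = 5.3852, so e_2 = (-0.5571, 0.3714, -0.7428).
Qᵀb = (4.9193, 0.3714).
Back-substitute: x_2 = 0.3714/5.3852 = 0.0690.
x_1 = (4.9193 − 2.2361·0.0690)/4.4721 = 1.0655.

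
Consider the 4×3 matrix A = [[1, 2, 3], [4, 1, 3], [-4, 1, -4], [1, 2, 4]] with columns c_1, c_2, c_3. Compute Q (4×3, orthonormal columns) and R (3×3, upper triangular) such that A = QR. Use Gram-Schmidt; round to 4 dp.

Q = [[0.1715, 0.6098, 0.0906], [0.6860, 0.1715, -0.6753], [-0.6860, 0.4764, -0.5253], [0.1715, 0.6098, 0.5097]], R = [[5.8310, 0.6860, 6.0025], [0.0000, 3.0870, 2.8774], [0.0000, 0.0000, 2.3857]]

c_1 = (1, 4, -4, 1); ‖c_1‖ = 5.8310, so e_1 = (0.1715, 0.6860, -0.6860, 0.1715).
e_1·c_2 = 0.1715·2 + 0.6860·1 + (-0.6860)·1 + 0.1715·2 = 0.6860.
u_2 = c_2 − 0.6860·e_1 = (1.8824, 0.5294, 1.4706, 1.8824).
‖u_2‖ = 3.0870, so e_2 = (0.6098, 0.1715, 0.4764, 0.6098).
e_1·c_3 = 0.1715·3 + 0.6860·3 + (-0.6860)·(-4) + 0.1715·4 = 6.0025; e_2·c_3 = 0.6098·3 + 0.1715·3 + 0.4764·(-4) + 0.6098·4 = 2.8774.
u_3 = c_3 − 6.0025·e_1 − 2.8774·e_2 = (0.2160, -1.6111, -1.2531, 1.2160).
‖u_3‖ = 2.3857, so e_3 = (0.0906, -0.6753, -0.5253, 0.5097).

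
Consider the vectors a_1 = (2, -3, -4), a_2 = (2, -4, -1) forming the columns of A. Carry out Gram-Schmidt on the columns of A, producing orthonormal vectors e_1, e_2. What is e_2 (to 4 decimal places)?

e_2 = (0.2312, -0.7193, 0.6551)

e_1 = a_1/‖a_1‖ = (2, -3, -4)/5.3852 = (0.3714, -0.5571, -0.7428).
r_{12} = e_1·a_2 = 3.7139.
u_2 = a_2 − 3.7139·e_1 = (0.6207, -1.9310, 1.7586).
‖u_2‖ = 2.6846, so e_2 = (0.2312, -0.7193, 0.6551).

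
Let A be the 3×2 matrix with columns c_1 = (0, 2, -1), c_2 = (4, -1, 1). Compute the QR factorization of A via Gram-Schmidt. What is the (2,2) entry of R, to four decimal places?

r_{22} = 4.0249

e_1 = c_1/‖c_1‖ = (0, 2, -1)/2.2361 = (0.0000, 0.8944, -0.4472).
r_{12} = e_1·c_2 = -1.3416.
u_2 = c_2 + 1.3416·e_1 = (4.0000, 0.2000, 0.4000).
r_{22} = ‖u_2‖ = 4.0249.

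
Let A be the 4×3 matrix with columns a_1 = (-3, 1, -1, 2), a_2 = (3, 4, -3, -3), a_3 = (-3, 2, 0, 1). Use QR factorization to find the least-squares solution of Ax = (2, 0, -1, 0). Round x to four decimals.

x = (0.5291, 0.2282, -0.8547)

a_1 = (-3, 1, -1, 2); ‖a_1‖ = 3.8730, so e_1 = (-0.7746, 0.2582, -0.2582, 0.5164).
e_1·a_2 = (-0.7746)·3 + 0.2582·4 + (-0.2582)·(-3) + 0.5164·(-3) = -2.0656.
u_2 = a_2 + 2.0656·e_1 = (1.4000, 4.5333, -3.5333, -1.9333).
‖u_2‖ = 6.2236, so e_2 = (0.2249, 0.7284, -0.5677, -0.3106).
e_1·a_3 = (-0.7746)·(-3) + 0.2582·2 + (-0.2582)·0 + 0.5164·1 = 3.3566; e_2·a_3 = 0.2249·(-3) + 0.7284·2 + (-0.5677)·0 + (-0.3106)·1 = 0.4713.
u_3 = a_3 − 3.3566·e_1 − 0.4713·e_2 = (-0.5060, 0.7900, 1.1343, -0.5869).
‖u_3‖ = 1.5847, so e_3 = (-0.3193, 0.4985, 0.7158, -0.3704).
Qᵀb = (-1.2910, 1.0176, -1.3544).
Back-substitute: x_3 = -1.3544/1.5847 = -0.8547.
x_2 = (1.0176 − 0.4713·(-0.8547))/6.2236 = 0.2282.
x_1 = (-1.2910 + 2.0656·0.2282 − 3.3566·(-0.8547))/3.8730 = 0.5291.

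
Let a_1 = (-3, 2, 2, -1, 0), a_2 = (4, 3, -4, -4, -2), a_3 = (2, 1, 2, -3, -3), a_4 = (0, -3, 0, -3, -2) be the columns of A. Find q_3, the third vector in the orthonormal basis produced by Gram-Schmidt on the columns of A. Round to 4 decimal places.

a_1 = (-3, 2, 2, -1, 0); ‖a_1‖ = 4.2426, so q_1 = (-0.7071, 0.4714, 0.4714, -0.2357, 0.0000).
q_1·a_2 = (-0.7071)·4 + 0.4714·3 + 0.4714·(-4) + (-0.2357)·(-4) + 0.0000·(-2) = -2.3570.
u_2 = a_2 + 2.3570·q_1 = (2.3333, 4.1111, -2.8889, -4.5556, -2.0000).
‖u_2‖ = 7.4461, so q_2 = (0.3134, 0.5521, -0.3880, -0.6118, -0.2686).
q_1·a_3 = (-0.7071)·2 + 0.4714·1 + 0.4714·2 + (-0.2357)·(-3) + 0.0000·(-3) = 0.7071; q_2·a_3 = 0.3134·2 + 0.5521·1 + (-0.3880)·2 + (-0.6118)·(-3) + (-0.2686)·(-3) = 3.0441.
u_3 = a_3 − 0.7071·q_1 − 3.0441·q_2 = (1.5461, -1.0140, 2.8477, -0.9709, -2.1824).
‖u_3‖ = 4.1513, so q_3 = (0.3724, -0.2443, 0.6860, -0.2339, -0.5257).

q_3 = (0.3724, -0.2443, 0.6860, -0.2339, -0.5257)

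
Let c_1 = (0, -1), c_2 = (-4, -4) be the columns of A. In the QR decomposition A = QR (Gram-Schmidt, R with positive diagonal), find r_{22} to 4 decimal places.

r_{22} = 4.0000

q_1 = c_1/‖c_1‖ = (0, -1)/1.0000 = (0.0000, -1.0000).
r_{12} = q_1·c_2 = 4.0000.
u_2 = c_2 − 4.0000·q_1 = (-4.0000, 0.0000).
r_{22} = ‖u_2‖ = 4.0000.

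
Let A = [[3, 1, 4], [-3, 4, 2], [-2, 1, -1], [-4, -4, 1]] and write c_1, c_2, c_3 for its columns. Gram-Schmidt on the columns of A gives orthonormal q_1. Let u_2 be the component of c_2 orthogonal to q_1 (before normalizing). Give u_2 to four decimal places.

q_1 = c_1/‖c_1‖ = (3, -3, -2, -4)/6.1644 = (0.4867, -0.4867, -0.3244, -0.6489).
r_{12} = q_1·c_2 = 0.8111.
u_2 = c_2 − 0.8111·q_1 = (0.6053, 4.3947, 1.2632, -3.4737).

u_2 = (0.6053, 4.3947, 1.2632, -3.4737)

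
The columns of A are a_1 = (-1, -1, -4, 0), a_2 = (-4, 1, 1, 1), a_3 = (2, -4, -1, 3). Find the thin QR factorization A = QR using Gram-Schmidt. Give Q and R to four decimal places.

Q = [[-0.2357, -0.9318, 0.0550], [-0.2357, 0.2170, -0.6631], [-0.9428, 0.1787, 0.1520], [0.0000, 0.2298, 0.7309]], R = [[4.2426, -0.2357, 1.4142], [0.0000, 4.3525, -2.2209], [0.0000, 0.0000, 4.8029]]

a_1 = (-1, -1, -4, 0); ‖a_1‖ = 4.2426, so e_1 = (-0.2357, -0.2357, -0.9428, 0.0000).
e_1·a_2 = (-0.2357)·(-4) + (-0.2357)·1 + (-0.9428)·1 + 0.0000·1 = -0.2357.
u_2 = a_2 + 0.2357·e_1 = (-4.0556, 0.9444, 0.7778, 1.0000).
‖u_2‖ = 4.3525, so e_2 = (-0.9318, 0.2170, 0.1787, 0.2298).
e_1·a_3 = (-0.2357)·2 + (-0.2357)·(-4) + (-0.9428)·(-1) + 0.0000·3 = 1.4142; e_2·a_3 = (-0.9318)·2 + 0.2170·(-4) + 0.1787·(-1) + 0.2298·3 = -2.2209.
u_3 = a_3 − 1.4142·e_1 + 2.2209·e_2 = (0.2639, -3.1848, 0.7302, 3.5103).
‖u_3‖ = 4.8029, so e_3 = (0.0550, -0.6631, 0.1520, 0.7309).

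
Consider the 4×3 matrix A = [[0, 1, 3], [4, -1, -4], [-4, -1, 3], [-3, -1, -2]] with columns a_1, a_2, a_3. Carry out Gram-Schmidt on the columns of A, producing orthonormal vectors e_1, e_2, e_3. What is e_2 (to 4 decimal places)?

e_2 = (0.5143, -0.6648, -0.3638, -0.4014)

a_1 = (0, 4, -4, -3); ‖a_1‖ = 6.4031, so e_1 = (0.0000, 0.6247, -0.6247, -0.4685).
e_1·a_2 = 0.0000·1 + 0.6247·(-1) + (-0.6247)·(-1) + (-0.4685)·(-1) = 0.4685.
u_2 = a_2 − 0.4685·e_1 = (1.0000, -1.2927, -0.7073, -0.7805).
‖u_2‖ = 1.9443, so e_2 = (0.5143, -0.6648, -0.3638, -0.4014).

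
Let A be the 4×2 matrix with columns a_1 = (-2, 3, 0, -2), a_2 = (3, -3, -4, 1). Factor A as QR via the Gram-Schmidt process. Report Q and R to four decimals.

q_1 = a_1/‖a_1‖ = (-2, 3, 0, -2)/4.1231 = (-0.4851, 0.7276, 0.0000, -0.4851).
r_{12} = q_1·a_2 = -4.1231.
u_2 = a_2 + 4.1231·q_1 = (1.0000, 0.0000, -4.0000, -1.0000).
‖u_2‖ = 4.2426, so q_2 = (0.2357, 0.0000, -0.9428, -0.2357).

Q = [[-0.4851, 0.2357], [0.7276, 0.0000], [0.0000, -0.9428], [-0.4851, -0.2357]], R = [[4.1231, -4.1231], [0.0000, 4.2426]]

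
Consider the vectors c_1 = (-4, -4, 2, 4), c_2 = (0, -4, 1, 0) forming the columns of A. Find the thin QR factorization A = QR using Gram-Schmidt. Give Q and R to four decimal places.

Q = [[-0.5547, 0.4219], [-0.5547, -0.7970], [0.2774, 0.0938], [0.5547, -0.4219]], R = [[7.2111, 2.4962], [0.0000, 3.2817]]

c_1 = (-4, -4, 2, 4); ‖c_1‖ = 7.2111, so e_1 = (-0.5547, -0.5547, 0.2774, 0.5547).
e_1·c_2 = (-0.5547)·0 + (-0.5547)·(-4) + 0.2774·1 + 0.5547·0 = 2.4962.
u_2 = c_2 − 2.4962·e_1 = (1.3846, -2.6154, 0.3077, -1.3846).
‖u_2‖ = 3.2817, so e_2 = (0.4219, -0.7970, 0.0938, -0.4219).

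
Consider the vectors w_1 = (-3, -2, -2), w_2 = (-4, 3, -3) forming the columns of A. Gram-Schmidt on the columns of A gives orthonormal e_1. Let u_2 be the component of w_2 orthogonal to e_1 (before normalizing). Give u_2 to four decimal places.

w_1 = (-3, -2, -2); ‖w_1‖ = 4.1231, so e_1 = (-0.7276, -0.4851, -0.4851).
e_1·w_2 = (-0.7276)·(-4) + (-0.4851)·3 + (-0.4851)·(-3) = 2.9104.
u_2 = w_2 − 2.9104·e_1 = (-1.8824, 4.4118, -1.5882).

u_2 = (-1.8824, 4.4118, -1.5882)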